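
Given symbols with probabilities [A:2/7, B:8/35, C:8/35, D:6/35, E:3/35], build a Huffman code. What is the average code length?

Huffman tree construction:
Combine smallest probabilities repeatedly
Resulting codes:
  A: 11 (length 2)
  B: 00 (length 2)
  C: 01 (length 2)
  D: 101 (length 3)
  E: 100 (length 3)
Average length = Σ p(s) × length(s) = 2.2571 bits


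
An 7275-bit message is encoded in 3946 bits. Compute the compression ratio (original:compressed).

Compression ratio = Original / Compressed
= 7275 / 3946 = 1.84:1


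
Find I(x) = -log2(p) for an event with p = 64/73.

Information content I(x) = -log₂(p(x))
I = -log₂(64/73) = -log₂(0.8767)
I = 0.1898 bits


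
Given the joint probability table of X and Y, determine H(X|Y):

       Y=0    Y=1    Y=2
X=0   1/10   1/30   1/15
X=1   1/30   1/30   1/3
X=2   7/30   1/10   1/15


H(X|Y) = Σ_y p(y) H(X|Y=y)
  p(Y=0) = 11/30, H(X|Y=0) = 1.2407
  p(Y=1) = 1/6, H(X|Y=1) = 1.3710
  p(Y=2) = 7/15, H(X|Y=2) = 1.1488
H(X|Y) = 0.3667×1.2407 + 0.1667×1.3710 + 0.4667×1.1488 = 1.2195 bits


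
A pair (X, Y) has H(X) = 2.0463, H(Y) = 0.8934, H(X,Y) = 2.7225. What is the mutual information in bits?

I(X;Y) = H(X) + H(Y) - H(X,Y)
I(X;Y) = 2.0463 + 0.8934 - 2.7225 = 0.2172 bits


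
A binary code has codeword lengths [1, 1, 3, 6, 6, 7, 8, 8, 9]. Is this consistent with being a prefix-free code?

Kraft inequality: Σ 2^(-l_i) ≤ 1 for prefix-free code
Calculating: 2^(-1) + 2^(-1) + 2^(-3) + 2^(-6) + 2^(-6) + 2^(-7) + 2^(-8) + 2^(-8) + 2^(-9)
= 0.5 + 0.5 + 0.125 + 0.015625 + 0.015625 + 0.0078125 + 0.00390625 + 0.00390625 + 0.001953125
= 1.1738
Since 1.1738 > 1, prefix-free code does not exist


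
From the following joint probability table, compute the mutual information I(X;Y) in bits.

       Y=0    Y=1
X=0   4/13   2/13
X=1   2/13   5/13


H(X) = 0.9957, H(Y) = 0.9957, H(X,Y) = 1.8843
I(X;Y) = H(X) + H(Y) - H(X,Y) = 0.1071 bits


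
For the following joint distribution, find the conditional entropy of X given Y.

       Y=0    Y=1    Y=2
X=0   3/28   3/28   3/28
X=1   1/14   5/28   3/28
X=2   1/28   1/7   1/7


H(X|Y) = Σ_y p(y) H(X|Y=y)
  p(Y=0) = 3/14, H(X|Y=0) = 1.4591
  p(Y=1) = 3/7, H(X|Y=1) = 1.5546
  p(Y=2) = 5/14, H(X|Y=2) = 1.5710
H(X|Y) = 0.2143×1.4591 + 0.4286×1.5546 + 0.3571×1.5710 = 1.5400 bits


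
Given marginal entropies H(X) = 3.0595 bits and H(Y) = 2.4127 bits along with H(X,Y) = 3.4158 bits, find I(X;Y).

I(X;Y) = H(X) + H(Y) - H(X,Y)
I(X;Y) = 3.0595 + 2.4127 - 3.4158 = 2.0564 bits


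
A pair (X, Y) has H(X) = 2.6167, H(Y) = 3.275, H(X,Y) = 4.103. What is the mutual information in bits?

I(X;Y) = H(X) + H(Y) - H(X,Y)
I(X;Y) = 2.6167 + 3.275 - 4.103 = 1.7887 bits


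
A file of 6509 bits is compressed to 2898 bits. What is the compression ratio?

Compression ratio = Original / Compressed
= 6509 / 2898 = 2.25:1


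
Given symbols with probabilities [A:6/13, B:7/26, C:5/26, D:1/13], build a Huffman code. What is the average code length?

Huffman tree construction:
Combine smallest probabilities repeatedly
Resulting codes:
  A: 0 (length 1)
  B: 10 (length 2)
  C: 111 (length 3)
  D: 110 (length 3)
Average length = Σ p(s) × length(s) = 1.8077 bits


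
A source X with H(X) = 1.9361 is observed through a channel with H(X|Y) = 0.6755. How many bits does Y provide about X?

I(X;Y) = H(X) - H(X|Y)
I(X;Y) = 1.9361 - 0.6755 = 1.2606 bits


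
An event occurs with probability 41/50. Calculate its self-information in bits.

Information content I(x) = -log₂(p(x))
I = -log₂(41/50) = -log₂(0.8200)
I = 0.2863 bits


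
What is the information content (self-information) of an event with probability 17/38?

Information content I(x) = -log₂(p(x))
I = -log₂(17/38) = -log₂(0.4474)
I = 1.1605 bits


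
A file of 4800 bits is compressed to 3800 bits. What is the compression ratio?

Compression ratio = Original / Compressed
= 4800 / 3800 = 1.26:1


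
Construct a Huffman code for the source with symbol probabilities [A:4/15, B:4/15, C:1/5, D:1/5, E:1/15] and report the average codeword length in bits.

Huffman tree construction:
Combine smallest probabilities repeatedly
Resulting codes:
  A: 01 (length 2)
  B: 10 (length 2)
  C: 111 (length 3)
  D: 00 (length 2)
  E: 110 (length 3)
Average length = Σ p(s) × length(s) = 2.2667 bits


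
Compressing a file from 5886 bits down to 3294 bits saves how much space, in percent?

Space savings = (1 - Compressed/Original) × 100%
= (1 - 3294/5886) × 100%
= 44.04%


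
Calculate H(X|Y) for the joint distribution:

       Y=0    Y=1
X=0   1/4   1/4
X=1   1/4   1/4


H(X|Y) = Σ_y p(y) H(X|Y=y)
  p(Y=0) = 1/2, H(X|Y=0) = 1.0000
  p(Y=1) = 1/2, H(X|Y=1) = 1.0000
H(X|Y) = 0.5000×1.0000 + 0.5000×1.0000 = 1.0000 bits


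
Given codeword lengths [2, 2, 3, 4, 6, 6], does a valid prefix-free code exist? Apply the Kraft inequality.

Kraft inequality: Σ 2^(-l_i) ≤ 1 for prefix-free code
Calculating: 2^(-2) + 2^(-2) + 2^(-3) + 2^(-4) + 2^(-6) + 2^(-6)
= 0.25 + 0.25 + 0.125 + 0.0625 + 0.015625 + 0.015625
= 0.7188
Since 0.7188 ≤ 1, prefix-free code exists


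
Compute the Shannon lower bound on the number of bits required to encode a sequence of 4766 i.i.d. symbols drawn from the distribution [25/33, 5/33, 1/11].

Entropy H = 1.0304 bits/symbol
Minimum bits = H × n = 1.0304 × 4766
= 4911.01 bits


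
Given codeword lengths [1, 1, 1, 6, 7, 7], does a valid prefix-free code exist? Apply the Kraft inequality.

Kraft inequality: Σ 2^(-l_i) ≤ 1 for prefix-free code
Calculating: 2^(-1) + 2^(-1) + 2^(-1) + 2^(-6) + 2^(-7) + 2^(-7)
= 0.5 + 0.5 + 0.5 + 0.015625 + 0.0078125 + 0.0078125
= 1.5312
Since 1.5312 > 1, prefix-free code does not exist


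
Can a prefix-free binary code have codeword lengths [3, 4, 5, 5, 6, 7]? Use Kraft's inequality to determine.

Kraft inequality: Σ 2^(-l_i) ≤ 1 for prefix-free code
Calculating: 2^(-3) + 2^(-4) + 2^(-5) + 2^(-5) + 2^(-6) + 2^(-7)
= 0.125 + 0.0625 + 0.03125 + 0.03125 + 0.015625 + 0.0078125
= 0.2734
Since 0.2734 ≤ 1, prefix-free code exists


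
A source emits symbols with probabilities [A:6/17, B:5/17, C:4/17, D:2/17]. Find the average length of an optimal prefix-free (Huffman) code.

Huffman tree construction:
Combine smallest probabilities repeatedly
Resulting codes:
  A: 11 (length 2)
  B: 10 (length 2)
  C: 01 (length 2)
  D: 00 (length 2)
Average length = Σ p(s) × length(s) = 2.0000 bits


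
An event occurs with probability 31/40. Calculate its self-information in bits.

Information content I(x) = -log₂(p(x))
I = -log₂(31/40) = -log₂(0.7750)
I = 0.3677 bits


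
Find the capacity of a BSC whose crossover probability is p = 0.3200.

For BSC with error probability p:
C = 1 - H(p) where H(p) is binary entropy
H(0.3200) = -0.3200 × log₂(0.3200) - 0.6800 × log₂(0.6800)
H(p) = 0.9044
C = 1 - 0.9044 = 0.0956 bits/use


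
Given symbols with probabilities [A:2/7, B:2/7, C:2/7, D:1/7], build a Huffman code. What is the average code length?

Huffman tree construction:
Combine smallest probabilities repeatedly
Resulting codes:
  A: 01 (length 2)
  B: 10 (length 2)
  C: 11 (length 2)
  D: 00 (length 2)
Average length = Σ p(s) × length(s) = 2.0000 bits


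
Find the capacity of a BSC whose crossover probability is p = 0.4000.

For BSC with error probability p:
C = 1 - H(p) where H(p) is binary entropy
H(0.4000) = -0.4000 × log₂(0.4000) - 0.6000 × log₂(0.6000)
H(p) = 0.9710
C = 1 - 0.9710 = 0.0290 bits/use


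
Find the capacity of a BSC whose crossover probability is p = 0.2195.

For BSC with error probability p:
C = 1 - H(p) where H(p) is binary entropy
H(0.2195) = -0.2195 × log₂(0.2195) - 0.7805 × log₂(0.7805)
H(p) = 0.7593
C = 1 - 0.7593 = 0.2407 bits/use


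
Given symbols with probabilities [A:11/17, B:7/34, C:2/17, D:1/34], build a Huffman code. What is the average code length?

Huffman tree construction:
Combine smallest probabilities repeatedly
Resulting codes:
  A: 1 (length 1)
  B: 01 (length 2)
  C: 001 (length 3)
  D: 000 (length 3)
Average length = Σ p(s) × length(s) = 1.5000 bits


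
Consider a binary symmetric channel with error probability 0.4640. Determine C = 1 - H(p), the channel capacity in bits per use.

For BSC with error probability p:
C = 1 - H(p) where H(p) is binary entropy
H(0.4640) = -0.4640 × log₂(0.4640) - 0.5360 × log₂(0.5360)
H(p) = 0.9963
C = 1 - 0.9963 = 0.0037 bits/use


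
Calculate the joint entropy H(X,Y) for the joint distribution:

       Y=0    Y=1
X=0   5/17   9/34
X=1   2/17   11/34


H(X,Y) = -Σ p(x,y) log₂ p(x,y)
  p(0,0)=5/17: -0.2941 × log₂(0.2941) = 0.5193
  p(0,1)=9/34: -0.2647 × log₂(0.2647) = 0.5076
  p(1,0)=2/17: -0.1176 × log₂(0.1176) = 0.3632
  p(1,1)=11/34: -0.3235 × log₂(0.3235) = 0.5267
H(X,Y) = 1.9168 bits


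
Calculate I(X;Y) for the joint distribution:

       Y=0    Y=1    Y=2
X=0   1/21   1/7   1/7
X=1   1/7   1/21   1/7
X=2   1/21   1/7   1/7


H(X) = 1.5850, H(Y) = 1.5452, H(X,Y) = 3.0338
I(X;Y) = H(X) + H(Y) - H(X,Y) = 0.0963 bits


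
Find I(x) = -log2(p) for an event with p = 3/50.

Information content I(x) = -log₂(p(x))
I = -log₂(3/50) = -log₂(0.0600)
I = 4.0589 bits


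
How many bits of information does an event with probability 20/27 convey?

Information content I(x) = -log₂(p(x))
I = -log₂(20/27) = -log₂(0.7407)
I = 0.4330 bits


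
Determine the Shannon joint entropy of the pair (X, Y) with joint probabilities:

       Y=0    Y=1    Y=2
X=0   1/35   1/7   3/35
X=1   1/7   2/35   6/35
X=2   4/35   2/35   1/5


H(X,Y) = -Σ p(x,y) log₂ p(x,y)
  p(0,0)=1/35: -0.0286 × log₂(0.0286) = 0.1466
  p(0,1)=1/7: -0.1429 × log₂(0.1429) = 0.4011
  p(0,2)=3/35: -0.0857 × log₂(0.0857) = 0.3038
  p(1,0)=1/7: -0.1429 × log₂(0.1429) = 0.4011
  p(1,1)=2/35: -0.0571 × log₂(0.0571) = 0.2360
  p(1,2)=6/35: -0.1714 × log₂(0.1714) = 0.4362
  p(2,0)=4/35: -0.1143 × log₂(0.1143) = 0.3576
  p(2,1)=2/35: -0.0571 × log₂(0.0571) = 0.2360
  p(2,2)=1/5: -0.2000 × log₂(0.2000) = 0.4644
H(X,Y) = 2.9826 bits


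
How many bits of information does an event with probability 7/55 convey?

Information content I(x) = -log₂(p(x))
I = -log₂(7/55) = -log₂(0.1273)
I = 2.9740 bits


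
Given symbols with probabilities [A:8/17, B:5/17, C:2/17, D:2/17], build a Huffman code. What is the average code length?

Huffman tree construction:
Combine smallest probabilities repeatedly
Resulting codes:
  A: 0 (length 1)
  B: 11 (length 2)
  C: 100 (length 3)
  D: 101 (length 3)
Average length = Σ p(s) × length(s) = 1.7647 bits


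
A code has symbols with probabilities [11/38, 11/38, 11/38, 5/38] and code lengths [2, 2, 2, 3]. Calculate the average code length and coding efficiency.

Average length L = Σ p_i × l_i = 2.1316 bits
Entropy H = 1.9382 bits
Efficiency η = H/L × 100% = 90.93%


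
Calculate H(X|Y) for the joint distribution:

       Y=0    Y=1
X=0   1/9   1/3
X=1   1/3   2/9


H(X|Y) = Σ_y p(y) H(X|Y=y)
  p(Y=0) = 4/9, H(X|Y=0) = 0.8113
  p(Y=1) = 5/9, H(X|Y=1) = 0.9710
H(X|Y) = 0.4444×0.8113 + 0.5556×0.9710 = 0.9000 bits


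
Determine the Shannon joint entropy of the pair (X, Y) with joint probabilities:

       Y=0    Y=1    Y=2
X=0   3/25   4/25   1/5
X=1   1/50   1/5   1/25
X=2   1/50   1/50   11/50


H(X,Y) = -Σ p(x,y) log₂ p(x,y)
  p(0,0)=3/25: -0.1200 × log₂(0.1200) = 0.3671
  p(0,1)=4/25: -0.1600 × log₂(0.1600) = 0.4230
  p(0,2)=1/5: -0.2000 × log₂(0.2000) = 0.4644
  p(1,0)=1/50: -0.0200 × log₂(0.0200) = 0.1129
  p(1,1)=1/5: -0.2000 × log₂(0.2000) = 0.4644
  p(1,2)=1/25: -0.0400 × log₂(0.0400) = 0.1858
  p(2,0)=1/50: -0.0200 × log₂(0.0200) = 0.1129
  p(2,1)=1/50: -0.0200 × log₂(0.0200) = 0.1129
  p(2,2)=11/50: -0.2200 × log₂(0.2200) = 0.4806
H(X,Y) = 2.7238 bits


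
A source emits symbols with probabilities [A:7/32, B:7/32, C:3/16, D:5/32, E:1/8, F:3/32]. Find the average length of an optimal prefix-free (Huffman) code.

Huffman tree construction:
Combine smallest probabilities repeatedly
Resulting codes:
  A: 00 (length 2)
  B: 01 (length 2)
  C: 111 (length 3)
  D: 110 (length 3)
  E: 101 (length 3)
  F: 100 (length 3)
Average length = Σ p(s) × length(s) = 2.5625 bits


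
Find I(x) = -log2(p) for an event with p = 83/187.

Information content I(x) = -log₂(p(x))
I = -log₂(83/187) = -log₂(0.4439)
I = 1.1719 bits


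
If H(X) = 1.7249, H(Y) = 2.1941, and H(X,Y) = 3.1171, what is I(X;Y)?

I(X;Y) = H(X) + H(Y) - H(X,Y)
I(X;Y) = 1.7249 + 2.1941 - 3.1171 = 0.8019 bits


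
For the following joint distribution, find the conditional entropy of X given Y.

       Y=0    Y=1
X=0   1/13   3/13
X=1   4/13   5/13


H(X|Y) = Σ_y p(y) H(X|Y=y)
  p(Y=0) = 5/13, H(X|Y=0) = 0.7219
  p(Y=1) = 8/13, H(X|Y=1) = 0.9544
H(X|Y) = 0.3846×0.7219 + 0.6154×0.9544 = 0.8650 bits


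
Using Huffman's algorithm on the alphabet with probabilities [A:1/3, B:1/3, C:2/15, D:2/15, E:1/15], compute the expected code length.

Huffman tree construction:
Combine smallest probabilities repeatedly
Resulting codes:
  A: 10 (length 2)
  B: 11 (length 2)
  C: 011 (length 3)
  D: 00 (length 2)
  E: 010 (length 3)
Average length = Σ p(s) × length(s) = 2.2000 bits


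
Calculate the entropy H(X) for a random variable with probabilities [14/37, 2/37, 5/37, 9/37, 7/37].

H(X) = -Σ p(x) log₂ p(x)
  -14/37 × log₂(14/37) = 0.5305
  -2/37 × log₂(2/37) = 0.2275
  -5/37 × log₂(5/37) = 0.3902
  -9/37 × log₂(9/37) = 0.4961
  -7/37 × log₂(7/37) = 0.4545
H(X) = 2.0988 bits


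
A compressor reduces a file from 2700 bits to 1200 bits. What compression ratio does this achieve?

Compression ratio = Original / Compressed
= 2700 / 1200 = 2.25:1


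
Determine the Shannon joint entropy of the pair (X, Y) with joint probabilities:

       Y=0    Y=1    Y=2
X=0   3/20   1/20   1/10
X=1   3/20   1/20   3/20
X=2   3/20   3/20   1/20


H(X,Y) = -Σ p(x,y) log₂ p(x,y)
  p(0,0)=3/20: -0.1500 × log₂(0.1500) = 0.4105
  p(0,1)=1/20: -0.0500 × log₂(0.0500) = 0.2161
  p(0,2)=1/10: -0.1000 × log₂(0.1000) = 0.3322
  p(1,0)=3/20: -0.1500 × log₂(0.1500) = 0.4105
  p(1,1)=1/20: -0.0500 × log₂(0.0500) = 0.2161
  p(1,2)=3/20: -0.1500 × log₂(0.1500) = 0.4105
  p(2,0)=3/20: -0.1500 × log₂(0.1500) = 0.4105
  p(2,1)=3/20: -0.1500 × log₂(0.1500) = 0.4105
  p(2,2)=1/20: -0.0500 × log₂(0.0500) = 0.2161
H(X,Y) = 3.0332 bits


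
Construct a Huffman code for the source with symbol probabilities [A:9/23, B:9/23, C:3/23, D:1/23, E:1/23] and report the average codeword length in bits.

Huffman tree construction:
Combine smallest probabilities repeatedly
Resulting codes:
  A: 11 (length 2)
  B: 0 (length 1)
  C: 101 (length 3)
  D: 1000 (length 4)
  E: 1001 (length 4)
Average length = Σ p(s) × length(s) = 1.9130 bits


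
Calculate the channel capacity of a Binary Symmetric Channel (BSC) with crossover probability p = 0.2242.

For BSC with error probability p:
C = 1 - H(p) where H(p) is binary entropy
H(0.2242) = -0.2242 × log₂(0.2242) - 0.7758 × log₂(0.7758)
H(p) = 0.7678
C = 1 - 0.7678 = 0.2322 bits/use


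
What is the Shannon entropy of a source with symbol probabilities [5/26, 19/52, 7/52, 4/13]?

H(X) = -Σ p(x) log₂ p(x)
  -5/26 × log₂(5/26) = 0.4574
  -19/52 × log₂(19/52) = 0.5307
  -7/52 × log₂(7/52) = 0.3895
  -4/13 × log₂(4/13) = 0.5232
H(X) = 1.9008 bits


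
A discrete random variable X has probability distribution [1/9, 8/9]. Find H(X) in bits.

H(X) = -Σ p(x) log₂ p(x)
  -1/9 × log₂(1/9) = 0.3522
  -8/9 × log₂(8/9) = 0.1510
H(X) = 0.5033 bits


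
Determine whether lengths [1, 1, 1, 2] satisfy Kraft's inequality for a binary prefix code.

Kraft inequality: Σ 2^(-l_i) ≤ 1 for prefix-free code
Calculating: 2^(-1) + 2^(-1) + 2^(-1) + 2^(-2)
= 0.5 + 0.5 + 0.5 + 0.25
= 1.7500
Since 1.7500 > 1, prefix-free code does not exist


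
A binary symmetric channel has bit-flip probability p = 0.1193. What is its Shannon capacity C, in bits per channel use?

For BSC with error probability p:
C = 1 - H(p) where H(p) is binary entropy
H(0.1193) = -0.1193 × log₂(0.1193) - 0.8807 × log₂(0.8807)
H(p) = 0.5273
C = 1 - 0.5273 = 0.4727 bits/use


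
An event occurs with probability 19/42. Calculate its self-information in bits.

Information content I(x) = -log₂(p(x))
I = -log₂(19/42) = -log₂(0.4524)
I = 1.1444 bits


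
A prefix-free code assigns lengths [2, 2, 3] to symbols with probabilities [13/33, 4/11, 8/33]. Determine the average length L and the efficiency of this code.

Average length L = Σ p_i × l_i = 2.2424 bits
Entropy H = 1.5557 bits
Efficiency η = H/L × 100% = 69.38%


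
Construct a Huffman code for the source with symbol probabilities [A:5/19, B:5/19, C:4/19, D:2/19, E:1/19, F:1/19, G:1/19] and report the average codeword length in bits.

Huffman tree construction:
Combine smallest probabilities repeatedly
Resulting codes:
  A: 01 (length 2)
  B: 10 (length 2)
  C: 00 (length 2)
  D: 1111 (length 4)
  E: 1100 (length 4)
  F: 1101 (length 4)
  G: 1110 (length 4)
Average length = Σ p(s) × length(s) = 2.5263 bits


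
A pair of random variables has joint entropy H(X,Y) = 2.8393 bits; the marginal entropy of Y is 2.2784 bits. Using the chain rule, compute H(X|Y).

Chain rule: H(X,Y) = H(X|Y) + H(Y)
H(X|Y) = H(X,Y) - H(Y) = 2.8393 - 2.2784 = 0.5609 bits


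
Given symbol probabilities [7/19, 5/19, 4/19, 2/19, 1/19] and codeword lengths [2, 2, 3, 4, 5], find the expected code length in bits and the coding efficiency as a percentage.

Average length L = Σ p_i × l_i = 2.5789 bits
Entropy H = 2.0763 bits
Efficiency η = H/L × 100% = 80.51%


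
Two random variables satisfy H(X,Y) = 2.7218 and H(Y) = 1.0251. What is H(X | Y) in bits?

Chain rule: H(X,Y) = H(X|Y) + H(Y)
H(X|Y) = H(X,Y) - H(Y) = 2.7218 - 1.0251 = 1.6967 bits


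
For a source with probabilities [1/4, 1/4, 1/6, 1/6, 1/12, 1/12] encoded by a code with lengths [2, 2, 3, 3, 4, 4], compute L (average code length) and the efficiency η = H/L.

Average length L = Σ p_i × l_i = 2.6667 bits
Entropy H = 2.4591 bits
Efficiency η = H/L × 100% = 92.22%


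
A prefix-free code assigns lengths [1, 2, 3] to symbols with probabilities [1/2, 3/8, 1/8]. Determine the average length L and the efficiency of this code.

Average length L = Σ p_i × l_i = 1.6250 bits
Entropy H = 1.4056 bits
Efficiency η = H/L × 100% = 86.50%


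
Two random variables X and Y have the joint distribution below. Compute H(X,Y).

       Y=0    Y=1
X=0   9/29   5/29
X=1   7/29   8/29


H(X,Y) = -Σ p(x,y) log₂ p(x,y)
  p(0,0)=9/29: -0.3103 × log₂(0.3103) = 0.5239
  p(0,1)=5/29: -0.1724 × log₂(0.1724) = 0.4373
  p(1,0)=7/29: -0.2414 × log₂(0.2414) = 0.4950
  p(1,1)=8/29: -0.2759 × log₂(0.2759) = 0.5125
H(X,Y) = 1.9687 bits


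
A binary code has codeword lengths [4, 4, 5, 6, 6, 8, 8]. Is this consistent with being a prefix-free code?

Kraft inequality: Σ 2^(-l_i) ≤ 1 for prefix-free code
Calculating: 2^(-4) + 2^(-4) + 2^(-5) + 2^(-6) + 2^(-6) + 2^(-8) + 2^(-8)
= 0.0625 + 0.0625 + 0.03125 + 0.015625 + 0.015625 + 0.00390625 + 0.00390625
= 0.1953
Since 0.1953 ≤ 1, prefix-free code exists


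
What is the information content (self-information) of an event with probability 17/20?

Information content I(x) = -log₂(p(x))
I = -log₂(17/20) = -log₂(0.8500)
I = 0.2345 bits


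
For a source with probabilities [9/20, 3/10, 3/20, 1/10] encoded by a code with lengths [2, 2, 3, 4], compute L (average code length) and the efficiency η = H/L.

Average length L = Σ p_i × l_i = 2.3500 bits
Entropy H = 1.7822 bits
Efficiency η = H/L × 100% = 75.84%


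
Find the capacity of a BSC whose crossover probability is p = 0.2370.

For BSC with error probability p:
C = 1 - H(p) where H(p) is binary entropy
H(0.2370) = -0.2370 × log₂(0.2370) - 0.7630 × log₂(0.7630)
H(p) = 0.7900
C = 1 - 0.7900 = 0.2100 bits/use


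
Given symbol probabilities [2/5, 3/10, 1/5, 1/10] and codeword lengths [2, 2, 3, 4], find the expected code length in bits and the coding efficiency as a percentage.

Average length L = Σ p_i × l_i = 2.4000 bits
Entropy H = 1.8464 bits
Efficiency η = H/L × 100% = 76.93%


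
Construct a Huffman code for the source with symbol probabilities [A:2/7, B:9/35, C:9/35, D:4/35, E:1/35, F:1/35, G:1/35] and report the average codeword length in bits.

Huffman tree construction:
Combine smallest probabilities repeatedly
Resulting codes:
  A: 11 (length 2)
  B: 01 (length 2)
  C: 10 (length 2)
  D: 001 (length 3)
  E: 00010 (length 5)
  F: 00011 (length 5)
  G: 0000 (length 4)
Average length = Σ p(s) × length(s) = 2.3429 bits


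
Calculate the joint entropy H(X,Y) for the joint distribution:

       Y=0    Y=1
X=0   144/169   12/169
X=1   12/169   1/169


H(X,Y) = -Σ p(x,y) log₂ p(x,y)
  p(0,0)=144/169: -0.8521 × log₂(0.8521) = 0.1968
  p(0,1)=12/169: -0.0710 × log₂(0.0710) = 0.2710
  p(1,0)=12/169: -0.0710 × log₂(0.0710) = 0.2710
  p(1,1)=1/169: -0.0059 × log₂(0.0059) = 0.0438
H(X,Y) = 0.7825 bits


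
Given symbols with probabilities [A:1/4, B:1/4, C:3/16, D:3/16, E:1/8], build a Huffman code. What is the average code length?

Huffman tree construction:
Combine smallest probabilities repeatedly
Resulting codes:
  A: 01 (length 2)
  B: 10 (length 2)
  C: 111 (length 3)
  D: 00 (length 2)
  E: 110 (length 3)
Average length = Σ p(s) × length(s) = 2.3125 bits


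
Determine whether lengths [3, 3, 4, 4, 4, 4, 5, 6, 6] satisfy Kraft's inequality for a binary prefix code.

Kraft inequality: Σ 2^(-l_i) ≤ 1 for prefix-free code
Calculating: 2^(-3) + 2^(-3) + 2^(-4) + 2^(-4) + 2^(-4) + 2^(-4) + 2^(-5) + 2^(-6) + 2^(-6)
= 0.125 + 0.125 + 0.0625 + 0.0625 + 0.0625 + 0.0625 + 0.03125 + 0.015625 + 0.015625
= 0.5625
Since 0.5625 ≤ 1, prefix-free code exists


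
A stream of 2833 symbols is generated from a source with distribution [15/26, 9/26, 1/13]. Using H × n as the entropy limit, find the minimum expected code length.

Entropy H = 1.2723 bits/symbol
Minimum bits = H × n = 1.2723 × 2833
= 3604.31 bits


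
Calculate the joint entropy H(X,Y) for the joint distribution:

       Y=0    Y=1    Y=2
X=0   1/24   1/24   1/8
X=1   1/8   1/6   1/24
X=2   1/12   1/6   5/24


H(X,Y) = -Σ p(x,y) log₂ p(x,y)
  p(0,0)=1/24: -0.0417 × log₂(0.0417) = 0.1910
  p(0,1)=1/24: -0.0417 × log₂(0.0417) = 0.1910
  p(0,2)=1/8: -0.1250 × log₂(0.1250) = 0.3750
  p(1,0)=1/8: -0.1250 × log₂(0.1250) = 0.3750
  p(1,1)=1/6: -0.1667 × log₂(0.1667) = 0.4308
  p(1,2)=1/24: -0.0417 × log₂(0.0417) = 0.1910
  p(2,0)=1/12: -0.0833 × log₂(0.0833) = 0.2987
  p(2,1)=1/6: -0.1667 × log₂(0.1667) = 0.4308
  p(2,2)=5/24: -0.2083 × log₂(0.2083) = 0.4715
H(X,Y) = 2.9550 bits


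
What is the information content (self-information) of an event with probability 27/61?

Information content I(x) = -log₂(p(x))
I = -log₂(27/61) = -log₂(0.4426)
I = 1.1758 bits


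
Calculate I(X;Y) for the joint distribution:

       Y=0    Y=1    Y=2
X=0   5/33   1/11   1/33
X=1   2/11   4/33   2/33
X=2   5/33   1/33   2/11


H(X) = 1.5726, H(Y) = 1.5132, H(X,Y) = 2.9537
I(X;Y) = H(X) + H(Y) - H(X,Y) = 0.1322 bits


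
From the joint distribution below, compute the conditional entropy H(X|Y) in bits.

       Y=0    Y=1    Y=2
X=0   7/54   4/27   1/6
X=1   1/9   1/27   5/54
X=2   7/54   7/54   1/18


H(X|Y) = Σ_y p(y) H(X|Y=y)
  p(Y=0) = 10/27, H(X|Y=0) = 1.5813
  p(Y=1) = 17/54, H(X|Y=1) = 1.4021
  p(Y=2) = 17/54, H(X|Y=2) = 1.4466
H(X|Y) = 0.3704×1.5813 + 0.3148×1.4021 + 0.3148×1.4466 = 1.4825 bits


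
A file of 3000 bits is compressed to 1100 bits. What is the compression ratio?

Compression ratio = Original / Compressed
= 3000 / 1100 = 2.73:1


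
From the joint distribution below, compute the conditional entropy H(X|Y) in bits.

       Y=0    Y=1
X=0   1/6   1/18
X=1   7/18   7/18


H(X|Y) = Σ_y p(y) H(X|Y=y)
  p(Y=0) = 5/9, H(X|Y=0) = 0.8813
  p(Y=1) = 4/9, H(X|Y=1) = 0.5436
H(X|Y) = 0.5556×0.8813 + 0.4444×0.5436 = 0.7312 bits


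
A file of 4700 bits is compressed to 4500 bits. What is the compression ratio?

Compression ratio = Original / Compressed
= 4700 / 4500 = 1.04:1


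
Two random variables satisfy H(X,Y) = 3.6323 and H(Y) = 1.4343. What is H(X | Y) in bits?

Chain rule: H(X,Y) = H(X|Y) + H(Y)
H(X|Y) = H(X,Y) - H(Y) = 3.6323 - 1.4343 = 2.198 bits


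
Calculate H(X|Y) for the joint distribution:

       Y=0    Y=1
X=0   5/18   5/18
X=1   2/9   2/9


H(X|Y) = Σ_y p(y) H(X|Y=y)
  p(Y=0) = 1/2, H(X|Y=0) = 0.9911
  p(Y=1) = 1/2, H(X|Y=1) = 0.9911
H(X|Y) = 0.5000×0.9911 + 0.5000×0.9911 = 0.9911 bits


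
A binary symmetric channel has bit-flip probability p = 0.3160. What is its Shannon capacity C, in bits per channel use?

For BSC with error probability p:
C = 1 - H(p) where H(p) is binary entropy
H(0.3160) = -0.3160 × log₂(0.3160) - 0.6840 × log₂(0.6840)
H(p) = 0.9000
C = 1 - 0.9000 = 0.1000 bits/use


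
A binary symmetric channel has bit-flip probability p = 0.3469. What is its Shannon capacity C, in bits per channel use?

For BSC with error probability p:
C = 1 - H(p) where H(p) is binary entropy
H(0.3469) = -0.3469 × log₂(0.3469) - 0.6531 × log₂(0.6531)
H(p) = 0.9313
C = 1 - 0.9313 = 0.0687 bits/use


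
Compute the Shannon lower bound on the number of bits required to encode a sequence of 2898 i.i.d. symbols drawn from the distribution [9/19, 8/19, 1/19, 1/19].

Entropy H = 1.4832 bits/symbol
Minimum bits = H × n = 1.4832 × 2898
= 4298.39 bits


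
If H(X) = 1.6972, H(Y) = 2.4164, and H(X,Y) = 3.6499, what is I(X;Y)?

I(X;Y) = H(X) + H(Y) - H(X,Y)
I(X;Y) = 1.6972 + 2.4164 - 3.6499 = 0.4637 bits


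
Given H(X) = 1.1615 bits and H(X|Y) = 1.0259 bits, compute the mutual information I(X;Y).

I(X;Y) = H(X) - H(X|Y)
I(X;Y) = 1.1615 - 1.0259 = 0.1356 bits


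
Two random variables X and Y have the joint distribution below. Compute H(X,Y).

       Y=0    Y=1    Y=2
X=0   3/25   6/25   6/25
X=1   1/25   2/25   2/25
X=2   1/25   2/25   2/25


H(X,Y) = -Σ p(x,y) log₂ p(x,y)
  p(0,0)=3/25: -0.1200 × log₂(0.1200) = 0.3671
  p(0,1)=6/25: -0.2400 × log₂(0.2400) = 0.4941
  p(0,2)=6/25: -0.2400 × log₂(0.2400) = 0.4941
  p(1,0)=1/25: -0.0400 × log₂(0.0400) = 0.1858
  p(1,1)=2/25: -0.0800 × log₂(0.0800) = 0.2915
  p(1,2)=2/25: -0.0800 × log₂(0.0800) = 0.2915
  p(2,0)=1/25: -0.0400 × log₂(0.0400) = 0.1858
  p(2,1)=2/25: -0.0800 × log₂(0.0800) = 0.2915
  p(2,2)=2/25: -0.0800 × log₂(0.0800) = 0.2915
H(X,Y) = 2.8929 bits


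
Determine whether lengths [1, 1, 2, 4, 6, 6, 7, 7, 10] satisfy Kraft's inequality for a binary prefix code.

Kraft inequality: Σ 2^(-l_i) ≤ 1 for prefix-free code
Calculating: 2^(-1) + 2^(-1) + 2^(-2) + 2^(-4) + 2^(-6) + 2^(-6) + 2^(-7) + 2^(-7) + 2^(-10)
= 0.5 + 0.5 + 0.25 + 0.0625 + 0.015625 + 0.015625 + 0.0078125 + 0.0078125 + 0.0009765625
= 1.3604
Since 1.3604 > 1, prefix-free code does not exist


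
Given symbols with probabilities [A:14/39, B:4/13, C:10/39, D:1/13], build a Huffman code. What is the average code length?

Huffman tree construction:
Combine smallest probabilities repeatedly
Resulting codes:
  A: 0 (length 1)
  B: 10 (length 2)
  C: 111 (length 3)
  D: 110 (length 3)
Average length = Σ p(s) × length(s) = 1.9744 bits


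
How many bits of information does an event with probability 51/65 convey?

Information content I(x) = -log₂(p(x))
I = -log₂(51/65) = -log₂(0.7846)
I = 0.3499 bits


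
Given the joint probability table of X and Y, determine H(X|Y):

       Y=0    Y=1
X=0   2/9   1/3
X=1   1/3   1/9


H(X|Y) = Σ_y p(y) H(X|Y=y)
  p(Y=0) = 5/9, H(X|Y=0) = 0.9710
  p(Y=1) = 4/9, H(X|Y=1) = 0.8113
H(X|Y) = 0.5556×0.9710 + 0.4444×0.8113 = 0.9000 bits


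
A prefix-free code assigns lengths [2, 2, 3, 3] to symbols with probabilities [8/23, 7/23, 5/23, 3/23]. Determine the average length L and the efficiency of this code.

Average length L = Σ p_i × l_i = 2.3478 bits
Entropy H = 1.9142 bits
Efficiency η = H/L × 100% = 81.53%


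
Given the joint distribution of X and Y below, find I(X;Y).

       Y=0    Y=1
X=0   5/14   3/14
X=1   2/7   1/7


H(X) = 0.9852, H(Y) = 0.9403, H(X,Y) = 1.9242
I(X;Y) = H(X) + H(Y) - H(X,Y) = 0.0013 bits


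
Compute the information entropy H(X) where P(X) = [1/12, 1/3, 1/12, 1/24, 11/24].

H(X) = -Σ p(x) log₂ p(x)
  -1/12 × log₂(1/12) = 0.2987
  -1/3 × log₂(1/3) = 0.5283
  -1/12 × log₂(1/12) = 0.2987
  -1/24 × log₂(1/24) = 0.1910
  -11/24 × log₂(11/24) = 0.5159
H(X) = 1.8327 bits


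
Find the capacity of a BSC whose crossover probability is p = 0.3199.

For BSC with error probability p:
C = 1 - H(p) where H(p) is binary entropy
H(0.3199) = -0.3199 × log₂(0.3199) - 0.6801 × log₂(0.6801)
H(p) = 0.9043
C = 1 - 0.9043 = 0.0957 bits/use


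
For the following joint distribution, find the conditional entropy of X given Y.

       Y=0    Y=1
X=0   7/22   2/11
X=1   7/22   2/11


H(X|Y) = Σ_y p(y) H(X|Y=y)
  p(Y=0) = 7/11, H(X|Y=0) = 1.0000
  p(Y=1) = 4/11, H(X|Y=1) = 1.0000
H(X|Y) = 0.6364×1.0000 + 0.3636×1.0000 = 1.0000 bits


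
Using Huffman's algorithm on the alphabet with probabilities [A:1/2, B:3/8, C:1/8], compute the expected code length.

Huffman tree construction:
Combine smallest probabilities repeatedly
Resulting codes:
  A: 0 (length 1)
  B: 11 (length 2)
  C: 10 (length 2)
Average length = Σ p(s) × length(s) = 1.5000 bits


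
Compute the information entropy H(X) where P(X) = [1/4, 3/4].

H(X) = -Σ p(x) log₂ p(x)
  -1/4 × log₂(1/4) = 0.5000
  -3/4 × log₂(3/4) = 0.3113
H(X) = 0.8113 bits


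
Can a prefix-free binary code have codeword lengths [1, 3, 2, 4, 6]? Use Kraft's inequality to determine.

Kraft inequality: Σ 2^(-l_i) ≤ 1 for prefix-free code
Calculating: 2^(-1) + 2^(-3) + 2^(-2) + 2^(-4) + 2^(-6)
= 0.5 + 0.125 + 0.25 + 0.0625 + 0.015625
= 0.9531
Since 0.9531 ≤ 1, prefix-free code exists


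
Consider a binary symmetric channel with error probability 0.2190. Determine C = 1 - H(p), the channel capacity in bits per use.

For BSC with error probability p:
C = 1 - H(p) where H(p) is binary entropy
H(0.2190) = -0.2190 × log₂(0.2190) - 0.7810 × log₂(0.7810)
H(p) = 0.7583
C = 1 - 0.7583 = 0.2417 bits/use


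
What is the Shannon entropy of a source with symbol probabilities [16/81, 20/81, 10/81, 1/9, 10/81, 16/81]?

H(X) = -Σ p(x) log₂ p(x)
  -16/81 × log₂(16/81) = 0.4622
  -20/81 × log₂(20/81) = 0.4983
  -10/81 × log₂(10/81) = 0.3726
  -1/9 × log₂(1/9) = 0.3522
  -10/81 × log₂(10/81) = 0.3726
  -16/81 × log₂(16/81) = 0.4622
H(X) = 2.5200 bits


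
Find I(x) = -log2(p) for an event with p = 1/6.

Information content I(x) = -log₂(p(x))
I = -log₂(1/6) = -log₂(0.1667)
I = 2.5850 bits


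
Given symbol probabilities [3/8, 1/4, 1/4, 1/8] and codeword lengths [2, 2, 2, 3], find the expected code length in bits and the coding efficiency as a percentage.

Average length L = Σ p_i × l_i = 2.1250 bits
Entropy H = 1.9056 bits
Efficiency η = H/L × 100% = 89.68%


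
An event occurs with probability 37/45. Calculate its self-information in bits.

Information content I(x) = -log₂(p(x))
I = -log₂(37/45) = -log₂(0.8222)
I = 0.2824 bits


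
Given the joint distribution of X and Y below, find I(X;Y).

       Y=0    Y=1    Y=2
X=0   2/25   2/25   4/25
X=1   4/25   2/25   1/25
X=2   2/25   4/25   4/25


H(X) = 1.5690, H(Y) = 1.5827, H(X,Y) = 3.0439
I(X;Y) = H(X) + H(Y) - H(X,Y) = 0.1079 bits


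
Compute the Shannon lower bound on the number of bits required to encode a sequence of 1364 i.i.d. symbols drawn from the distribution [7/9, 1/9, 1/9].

Entropy H = 0.9864 bits/symbol
Minimum bits = H × n = 0.9864 × 1364
= 1345.49 bits


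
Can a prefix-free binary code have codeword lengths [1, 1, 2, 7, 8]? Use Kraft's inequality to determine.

Kraft inequality: Σ 2^(-l_i) ≤ 1 for prefix-free code
Calculating: 2^(-1) + 2^(-1) + 2^(-2) + 2^(-7) + 2^(-8)
= 0.5 + 0.5 + 0.25 + 0.0078125 + 0.00390625
= 1.2617
Since 1.2617 > 1, prefix-free code does not exist


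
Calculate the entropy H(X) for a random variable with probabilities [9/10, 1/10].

H(X) = -Σ p(x) log₂ p(x)
  -9/10 × log₂(9/10) = 0.1368
  -1/10 × log₂(1/10) = 0.3322
H(X) = 0.4690 bits


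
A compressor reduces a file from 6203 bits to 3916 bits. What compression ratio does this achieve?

Compression ratio = Original / Compressed
= 6203 / 3916 = 1.58:1


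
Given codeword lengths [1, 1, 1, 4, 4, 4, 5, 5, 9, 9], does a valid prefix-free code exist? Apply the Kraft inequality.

Kraft inequality: Σ 2^(-l_i) ≤ 1 for prefix-free code
Calculating: 2^(-1) + 2^(-1) + 2^(-1) + 2^(-4) + 2^(-4) + 2^(-4) + 2^(-5) + 2^(-5) + 2^(-9) + 2^(-9)
= 0.5 + 0.5 + 0.5 + 0.0625 + 0.0625 + 0.0625 + 0.03125 + 0.03125 + 0.001953125 + 0.001953125
= 1.7539
Since 1.7539 > 1, prefix-free code does not exist


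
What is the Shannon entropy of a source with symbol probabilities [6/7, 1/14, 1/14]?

H(X) = -Σ p(x) log₂ p(x)
  -6/7 × log₂(6/7) = 0.1906
  -1/14 × log₂(1/14) = 0.2720
  -1/14 × log₂(1/14) = 0.2720
H(X) = 0.7345 bits


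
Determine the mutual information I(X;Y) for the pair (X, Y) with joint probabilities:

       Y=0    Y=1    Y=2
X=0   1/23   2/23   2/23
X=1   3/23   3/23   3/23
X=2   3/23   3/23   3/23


H(X) = 1.5380, H(Y) = 1.5822, H(X,Y) = 3.1092
I(X;Y) = H(X) + H(Y) - H(X,Y) = 0.0109 bits


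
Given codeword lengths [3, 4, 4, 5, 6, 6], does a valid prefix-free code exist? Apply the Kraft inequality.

Kraft inequality: Σ 2^(-l_i) ≤ 1 for prefix-free code
Calculating: 2^(-3) + 2^(-4) + 2^(-4) + 2^(-5) + 2^(-6) + 2^(-6)
= 0.125 + 0.0625 + 0.0625 + 0.03125 + 0.015625 + 0.015625
= 0.3125
Since 0.3125 ≤ 1, prefix-free code exists


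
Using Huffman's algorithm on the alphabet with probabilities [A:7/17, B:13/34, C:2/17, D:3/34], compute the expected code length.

Huffman tree construction:
Combine smallest probabilities repeatedly
Resulting codes:
  A: 0 (length 1)
  B: 11 (length 2)
  C: 101 (length 3)
  D: 100 (length 3)
Average length = Σ p(s) × length(s) = 1.7941 bits


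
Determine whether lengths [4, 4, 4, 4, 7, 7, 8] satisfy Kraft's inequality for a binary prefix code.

Kraft inequality: Σ 2^(-l_i) ≤ 1 for prefix-free code
Calculating: 2^(-4) + 2^(-4) + 2^(-4) + 2^(-4) + 2^(-7) + 2^(-7) + 2^(-8)
= 0.0625 + 0.0625 + 0.0625 + 0.0625 + 0.0078125 + 0.0078125 + 0.00390625
= 0.2695
Since 0.2695 ≤ 1, prefix-free code exists


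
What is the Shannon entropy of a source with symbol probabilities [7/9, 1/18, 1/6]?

H(X) = -Σ p(x) log₂ p(x)
  -7/9 × log₂(7/9) = 0.2820
  -1/18 × log₂(1/18) = 0.2317
  -1/6 × log₂(1/6) = 0.4308
H(X) = 0.9445 bits


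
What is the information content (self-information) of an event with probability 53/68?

Information content I(x) = -log₂(p(x))
I = -log₂(53/68) = -log₂(0.7794)
I = 0.3595 bits


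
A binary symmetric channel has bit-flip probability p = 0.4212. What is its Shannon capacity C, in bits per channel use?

For BSC with error probability p:
C = 1 - H(p) where H(p) is binary entropy
H(0.4212) = -0.4212 × log₂(0.4212) - 0.5788 × log₂(0.5788)
H(p) = 0.9820
C = 1 - 0.9820 = 0.0180 bits/use


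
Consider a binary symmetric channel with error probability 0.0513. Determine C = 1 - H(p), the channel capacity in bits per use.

For BSC with error probability p:
C = 1 - H(p) where H(p) is binary entropy
H(0.0513) = -0.0513 × log₂(0.0513) - 0.9487 × log₂(0.9487)
H(p) = 0.2919
C = 1 - 0.2919 = 0.7081 bits/use


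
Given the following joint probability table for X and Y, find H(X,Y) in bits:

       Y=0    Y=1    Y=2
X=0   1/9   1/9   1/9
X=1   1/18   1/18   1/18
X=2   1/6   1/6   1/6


H(X,Y) = -Σ p(x,y) log₂ p(x,y)
  p(0,0)=1/9: -0.1111 × log₂(0.1111) = 0.3522
  p(0,1)=1/9: -0.1111 × log₂(0.1111) = 0.3522
  p(0,2)=1/9: -0.1111 × log₂(0.1111) = 0.3522
  p(1,0)=1/18: -0.0556 × log₂(0.0556) = 0.2317
  p(1,1)=1/18: -0.0556 × log₂(0.0556) = 0.2317
  p(1,2)=1/18: -0.0556 × log₂(0.0556) = 0.2317
  p(2,0)=1/6: -0.1667 × log₂(0.1667) = 0.4308
  p(2,1)=1/6: -0.1667 × log₂(0.1667) = 0.4308
  p(2,2)=1/6: -0.1667 × log₂(0.1667) = 0.4308
H(X,Y) = 3.0441 bits


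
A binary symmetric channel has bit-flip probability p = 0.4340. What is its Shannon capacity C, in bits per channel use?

For BSC with error probability p:
C = 1 - H(p) where H(p) is binary entropy
H(0.4340) = -0.4340 × log₂(0.4340) - 0.5660 × log₂(0.5660)
H(p) = 0.9874
C = 1 - 0.9874 = 0.0126 bits/use


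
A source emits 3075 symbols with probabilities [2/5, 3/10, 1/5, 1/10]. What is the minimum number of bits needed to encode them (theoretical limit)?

Entropy H = 1.8464 bits/symbol
Minimum bits = H × n = 1.8464 × 3075
= 5677.80 bits


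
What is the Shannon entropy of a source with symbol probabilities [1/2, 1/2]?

H(X) = -Σ p(x) log₂ p(x)
  -1/2 × log₂(1/2) = 0.5000
  -1/2 × log₂(1/2) = 0.5000
H(X) = 1.0000 bits


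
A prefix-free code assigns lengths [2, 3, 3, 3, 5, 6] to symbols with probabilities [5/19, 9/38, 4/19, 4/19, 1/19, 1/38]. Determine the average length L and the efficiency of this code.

Average length L = Σ p_i × l_i = 2.9211 bits
Entropy H = 2.3072 bits
Efficiency η = H/L × 100% = 78.98%


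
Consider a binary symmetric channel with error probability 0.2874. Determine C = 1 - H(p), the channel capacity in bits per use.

For BSC with error probability p:
C = 1 - H(p) where H(p) is binary entropy
H(0.2874) = -0.2874 × log₂(0.2874) - 0.7126 × log₂(0.7126)
H(p) = 0.8653
C = 1 - 0.8653 = 0.1347 bits/use


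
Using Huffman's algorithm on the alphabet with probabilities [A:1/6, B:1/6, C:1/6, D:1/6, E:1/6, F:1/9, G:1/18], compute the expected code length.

Huffman tree construction:
Combine smallest probabilities repeatedly
Resulting codes:
  A: 100 (length 3)
  B: 101 (length 3)
  C: 110 (length 3)
  D: 111 (length 3)
  E: 00 (length 2)
  F: 011 (length 3)
  G: 010 (length 3)
Average length = Σ p(s) × length(s) = 2.8333 bits


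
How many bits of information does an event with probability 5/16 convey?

Information content I(x) = -log₂(p(x))
I = -log₂(5/16) = -log₂(0.3125)
I = 1.6781 bits


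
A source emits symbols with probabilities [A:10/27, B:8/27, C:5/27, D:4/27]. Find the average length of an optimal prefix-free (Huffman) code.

Huffman tree construction:
Combine smallest probabilities repeatedly
Resulting codes:
  A: 0 (length 1)
  B: 10 (length 2)
  C: 111 (length 3)
  D: 110 (length 3)
Average length = Σ p(s) × length(s) = 1.9630 bits


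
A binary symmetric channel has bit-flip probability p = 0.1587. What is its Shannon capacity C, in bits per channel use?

For BSC with error probability p:
C = 1 - H(p) where H(p) is binary entropy
H(0.1587) = -0.1587 × log₂(0.1587) - 0.8413 × log₂(0.8413)
H(p) = 0.6312
C = 1 - 0.6312 = 0.3688 bits/use


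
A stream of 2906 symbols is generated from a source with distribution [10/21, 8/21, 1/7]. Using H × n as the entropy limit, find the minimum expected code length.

Entropy H = 1.4412 bits/symbol
Minimum bits = H × n = 1.4412 × 2906
= 4188.03 bits


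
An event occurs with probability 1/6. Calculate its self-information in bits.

Information content I(x) = -log₂(p(x))
I = -log₂(1/6) = -log₂(0.1667)
I = 2.5850 bits


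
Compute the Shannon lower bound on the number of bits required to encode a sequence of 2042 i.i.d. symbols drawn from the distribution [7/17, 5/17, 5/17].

Entropy H = 1.5657 bits/symbol
Minimum bits = H × n = 1.5657 × 2042
= 3197.06 bits
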